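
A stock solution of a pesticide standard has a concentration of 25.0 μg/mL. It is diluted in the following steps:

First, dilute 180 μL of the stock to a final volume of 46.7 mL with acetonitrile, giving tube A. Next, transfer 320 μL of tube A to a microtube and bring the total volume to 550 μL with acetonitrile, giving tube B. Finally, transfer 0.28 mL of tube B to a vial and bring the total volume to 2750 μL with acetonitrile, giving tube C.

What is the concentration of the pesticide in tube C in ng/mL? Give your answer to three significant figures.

5.71 ng/mL

Step 1: 180 μL brought to 46.7 mL → factor 46700/180 = 259.44
Step 2: 320 μL brought to 550 μL → factor 550/320 = 1.7188
Step 3: 0.28 mL brought to 2750 μL → factor 2.75/0.28 = 9.8214
Overall dilution factor = 259.44 × 1.7188 × 9.8214 = 4379.6
Final = 25.0 μg/mL / 4379.6 = 0.005708 μg/mL = 5.71 ng/mL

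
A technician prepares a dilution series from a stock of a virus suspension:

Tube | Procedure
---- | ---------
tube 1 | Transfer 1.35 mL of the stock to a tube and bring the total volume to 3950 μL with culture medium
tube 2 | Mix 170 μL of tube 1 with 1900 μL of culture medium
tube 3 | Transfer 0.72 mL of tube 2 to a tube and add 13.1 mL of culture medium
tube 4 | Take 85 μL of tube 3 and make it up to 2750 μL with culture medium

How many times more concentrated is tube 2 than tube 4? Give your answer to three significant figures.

Step 1: 1.35 mL brought to 3950 μL → factor 3.95/1.35 = 2.9259
Step 2: 170 μL + 1900 μL = 2070 μL total → factor 2070/170 = 12.176
Step 3: 0.72 mL + 13.1 mL = 13.82 mL total → factor 13.82/0.72 = 19.194
Step 4: 85 μL brought to 2750 μL → factor 2750/85 = 32.353
Dilution factor to tube 2 = 35.627; to tube 4 = 22125
[tube 2]/[tube 4] = (factor to tube 4)/(factor to tube 2) = 22125/35.627 = 621

621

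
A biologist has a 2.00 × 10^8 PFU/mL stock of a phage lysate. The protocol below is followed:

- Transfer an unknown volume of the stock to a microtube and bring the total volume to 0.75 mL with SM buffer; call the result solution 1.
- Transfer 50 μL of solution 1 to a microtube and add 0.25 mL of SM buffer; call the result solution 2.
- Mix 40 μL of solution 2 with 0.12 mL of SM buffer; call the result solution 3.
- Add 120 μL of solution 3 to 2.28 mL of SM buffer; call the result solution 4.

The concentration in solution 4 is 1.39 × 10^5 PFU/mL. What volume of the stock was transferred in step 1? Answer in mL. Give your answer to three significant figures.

Step 1: v brought to 0.75 mL → factor = 0.75 mL/v
Step 2: 50 μL + 0.25 mL = 300 μL total → factor 300/50 = 6
Step 3: 40 μL + 0.12 mL = 160 μL total → factor 160/40 = 4
Step 4: 120 μL + 2.28 mL = 2400 μL total → factor 2400/120 = 20
Product of known-step factors = 480
Overall factor = 2.00 × 10^8 PFU/mL / (1.39 × 10^5 PFU/mL) = 1438.8
Step-1 factor = 1438.8 / 480 = 2.9976
v = 0.75 mL / 2.9976 = 0.250 mL

0.250 mL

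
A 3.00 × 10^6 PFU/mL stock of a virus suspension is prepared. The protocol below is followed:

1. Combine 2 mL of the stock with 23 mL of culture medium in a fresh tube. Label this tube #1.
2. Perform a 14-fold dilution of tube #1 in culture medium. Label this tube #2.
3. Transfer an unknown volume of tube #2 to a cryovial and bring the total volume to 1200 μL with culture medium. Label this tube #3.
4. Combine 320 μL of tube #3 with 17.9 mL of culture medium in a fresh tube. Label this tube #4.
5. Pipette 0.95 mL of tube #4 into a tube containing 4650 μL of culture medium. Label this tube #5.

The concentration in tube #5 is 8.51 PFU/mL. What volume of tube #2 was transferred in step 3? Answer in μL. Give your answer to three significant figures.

Step 1: 2 mL + 23 mL = 25 mL total → factor 25/2 = 12.5
Step 2: 14-fold → factor 14
Step 3: v brought to 1200 μL → factor = 1200 μL/v
Step 4: 320 μL + 17.9 mL = 18220 μL total → factor 18220/320 = 56.938
Step 5: 0.95 mL + 4650 μL = 5.6 mL total → factor 5.6/0.95 = 5.8947
Product of known-step factors = 58736
Overall factor = 3.00 × 10^6 PFU/mL / (8.51 PFU/mL) = 3.5253 × 10^5
Step-3 factor = 3.5253 × 10^5 / 58736 = 6.0019
v = 1200 μL / 6.0019 = 200 μL

200 μL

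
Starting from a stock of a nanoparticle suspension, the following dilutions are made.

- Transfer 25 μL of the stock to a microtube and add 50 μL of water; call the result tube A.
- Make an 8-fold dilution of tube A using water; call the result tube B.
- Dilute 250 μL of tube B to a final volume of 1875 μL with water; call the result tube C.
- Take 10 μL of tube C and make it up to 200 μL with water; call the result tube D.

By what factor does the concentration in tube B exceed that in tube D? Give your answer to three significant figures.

150

Step 1: 25 μL + 50 μL = 75 μL total → factor 75/25 = 3
Step 2: 8-fold → factor 8
Step 3: 250 μL brought to 1875 μL → factor 1875/250 = 7.5
Step 4: 10 μL brought to 200 μL → factor 200/10 = 20
Dilution factor to tube B = 24; to tube D = 3600
[tube B]/[tube D] = (factor to tube D)/(factor to tube B) = 3600/24 = 150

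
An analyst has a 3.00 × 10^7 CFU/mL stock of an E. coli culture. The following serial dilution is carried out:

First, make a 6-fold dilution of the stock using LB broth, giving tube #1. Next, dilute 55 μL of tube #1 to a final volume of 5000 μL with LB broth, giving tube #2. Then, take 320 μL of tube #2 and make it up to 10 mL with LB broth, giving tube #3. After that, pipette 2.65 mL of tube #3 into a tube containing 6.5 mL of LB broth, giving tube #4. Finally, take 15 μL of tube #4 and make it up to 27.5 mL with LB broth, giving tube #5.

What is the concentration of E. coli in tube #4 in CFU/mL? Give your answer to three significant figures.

Step 1: 6-fold → factor 6
Step 2: 55 μL brought to 5000 μL → factor 5000/55 = 90.909
Step 3: 320 μL brought to 10 mL → factor 10000/320 = 31.25
Step 4: 2.65 mL + 6.5 mL = 9.15 mL total → factor 9.15/2.65 = 3.4528
Dilution factor through tube #4 = 6 × 90.909 × 31.25 × 3.4528 = 58855
[tube #4] = 3.00 × 10^7 CFU/mL / 58855 = 510 CFU/mL

510 CFU/mL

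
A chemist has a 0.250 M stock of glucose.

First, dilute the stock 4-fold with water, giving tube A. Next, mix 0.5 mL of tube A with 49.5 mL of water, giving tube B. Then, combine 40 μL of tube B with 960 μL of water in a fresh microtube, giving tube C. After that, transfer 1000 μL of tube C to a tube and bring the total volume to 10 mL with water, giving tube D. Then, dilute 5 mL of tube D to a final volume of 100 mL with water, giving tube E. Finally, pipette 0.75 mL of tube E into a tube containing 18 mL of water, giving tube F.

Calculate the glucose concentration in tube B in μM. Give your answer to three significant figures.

625 μM

Step 1: 4-fold → factor 4
Step 2: 0.5 mL + 49.5 mL = 50 mL total → factor 50/0.5 = 100
Dilution factor through tube B = 4 × 100 = 400
[tube B] = 0.250 M / 400 = 0.0006250 M = 625 μM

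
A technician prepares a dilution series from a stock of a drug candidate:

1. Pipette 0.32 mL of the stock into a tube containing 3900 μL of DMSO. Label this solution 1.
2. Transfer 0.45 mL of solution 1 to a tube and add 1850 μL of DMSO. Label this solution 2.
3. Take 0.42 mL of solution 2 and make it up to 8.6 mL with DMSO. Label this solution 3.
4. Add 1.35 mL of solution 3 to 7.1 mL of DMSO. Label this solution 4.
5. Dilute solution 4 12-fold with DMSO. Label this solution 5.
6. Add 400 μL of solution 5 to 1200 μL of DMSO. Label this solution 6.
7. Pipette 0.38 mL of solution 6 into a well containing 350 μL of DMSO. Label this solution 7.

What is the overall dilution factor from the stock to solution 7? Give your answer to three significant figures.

7.97 × 10^5

Step 1: 0.32 mL + 3900 μL = 4.22 mL total → factor 4.22/0.32 = 13.188
Step 2: 0.45 mL + 1850 μL = 2.3 mL total → factor 2.3/0.45 = 5.1111
Step 3: 0.42 mL brought to 8.6 mL → factor 8.6/0.42 = 20.476
Step 4: 1.35 mL + 7.1 mL = 8.45 mL total → factor 8.45/1.35 = 6.2593
Step 5: 12-fold → factor 12
Step 6: 400 μL + 1200 μL = 1600 μL total → factor 1600/400 = 4
Step 7: 0.38 mL + 350 μL = 0.73 mL total → factor 0.73/0.38 = 1.9211
Overall dilution factor = 13.188 × 5.1111 × 20.476 × 6.2593 × 12 × 4 × 1.9211 = 7.9658 × 10^5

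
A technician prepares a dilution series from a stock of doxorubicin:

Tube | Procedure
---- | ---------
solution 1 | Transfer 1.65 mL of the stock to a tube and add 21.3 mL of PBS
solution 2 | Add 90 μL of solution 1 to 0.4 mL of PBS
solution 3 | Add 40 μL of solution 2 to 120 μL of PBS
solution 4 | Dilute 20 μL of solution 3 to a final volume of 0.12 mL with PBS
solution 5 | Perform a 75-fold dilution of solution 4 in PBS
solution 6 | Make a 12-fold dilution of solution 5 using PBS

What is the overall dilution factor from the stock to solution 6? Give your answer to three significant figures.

1.64 × 10^6

Step 1: 1.65 mL + 21.3 mL = 22.95 mL total → factor 22.95/1.65 = 13.909
Step 2: 90 μL + 0.4 mL = 490 μL total → factor 490/90 = 5.4444
Step 3: 40 μL + 120 μL = 160 μL total → factor 160/40 = 4
Step 4: 20 μL brought to 0.12 mL → factor 120/20 = 6
Step 5: 75-fold → factor 75
Step 6: 12-fold → factor 12
Overall dilution factor = 13.909 × 5.4444 × 4 × 6 × 75 × 12 = 1.6357 × 10^6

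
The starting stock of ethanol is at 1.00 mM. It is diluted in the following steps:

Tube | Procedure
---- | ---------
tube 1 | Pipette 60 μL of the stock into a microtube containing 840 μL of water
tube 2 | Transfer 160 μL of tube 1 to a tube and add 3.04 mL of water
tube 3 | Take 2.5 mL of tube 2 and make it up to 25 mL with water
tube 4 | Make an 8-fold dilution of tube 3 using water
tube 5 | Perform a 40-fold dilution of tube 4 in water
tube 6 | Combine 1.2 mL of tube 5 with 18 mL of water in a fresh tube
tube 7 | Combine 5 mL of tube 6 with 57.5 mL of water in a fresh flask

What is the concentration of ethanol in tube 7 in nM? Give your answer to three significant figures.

0.00521 nM

Step 1: 60 μL + 840 μL = 900 μL total → factor 900/60 = 15
Step 2: 160 μL + 3.04 mL = 3200 μL total → factor 3200/160 = 20
Step 3: 2.5 mL brought to 25 mL → factor 25/2.5 = 10
Step 4: 8-fold → factor 8
Step 5: 40-fold → factor 40
Step 6: 1.2 mL + 18 mL = 19.2 mL total → factor 19.2/1.2 = 16
Step 7: 5 mL + 57.5 mL = 62.5 mL total → factor 62.5/5 = 12.5
Overall dilution factor = 15 × 20 × 10 × 8 × 40 × 16 × 12.5 = 1.92 × 10^8
Final = 1.00 mM / 1.92 × 10^8 = 5.208 × 10^-9 mM = 0.00521 nM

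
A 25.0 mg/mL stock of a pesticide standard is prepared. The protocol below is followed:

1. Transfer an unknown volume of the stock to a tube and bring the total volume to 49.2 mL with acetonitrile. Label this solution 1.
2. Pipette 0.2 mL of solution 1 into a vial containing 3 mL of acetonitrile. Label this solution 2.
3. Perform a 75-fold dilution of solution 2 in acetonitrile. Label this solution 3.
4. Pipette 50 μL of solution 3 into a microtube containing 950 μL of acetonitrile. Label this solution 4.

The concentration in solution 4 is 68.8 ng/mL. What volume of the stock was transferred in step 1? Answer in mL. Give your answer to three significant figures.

Step 1: v brought to 49.2 mL → factor = 49.2 mL/v
Step 2: 0.2 mL + 3 mL = 3.2 mL total → factor 3.2/0.2 = 16
Step 3: 75-fold → factor 75
Step 4: 50 μL + 950 μL = 1000 μL total → factor 1000/50 = 20
Product of known-step factors = 24000
Overall factor = 25.0 mg/mL / (68.8 ng/mL) = 3.6337 × 10^5
Step-1 factor = 3.6337 × 10^5 / 24000 = 15.141
v = 49.2 mL / 15.141 = 3.25 mL

3.25 mL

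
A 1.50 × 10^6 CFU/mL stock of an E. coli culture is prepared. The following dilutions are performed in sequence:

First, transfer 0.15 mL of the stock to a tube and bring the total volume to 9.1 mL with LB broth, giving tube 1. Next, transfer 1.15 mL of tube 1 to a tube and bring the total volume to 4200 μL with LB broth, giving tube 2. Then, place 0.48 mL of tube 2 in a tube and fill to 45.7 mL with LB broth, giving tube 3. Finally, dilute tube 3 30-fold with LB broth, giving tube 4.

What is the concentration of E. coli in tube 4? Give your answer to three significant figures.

2.37 CFU/mL

Step 1: 0.15 mL brought to 9.1 mL → factor 9.1/0.15 = 60.667
Step 2: 1.15 mL brought to 4200 μL → factor 4.2/1.15 = 3.6522
Step 3: 0.48 mL brought to 45.7 mL → factor 45.7/0.48 = 95.208
Step 4: 30-fold → factor 30
Overall dilution factor = 60.667 × 3.6522 × 95.208 × 30 = 6.3285 × 10^5
Final = 1.50 × 10^6 CFU/mL / 6.3285 × 10^5 = 2.37 CFU/mL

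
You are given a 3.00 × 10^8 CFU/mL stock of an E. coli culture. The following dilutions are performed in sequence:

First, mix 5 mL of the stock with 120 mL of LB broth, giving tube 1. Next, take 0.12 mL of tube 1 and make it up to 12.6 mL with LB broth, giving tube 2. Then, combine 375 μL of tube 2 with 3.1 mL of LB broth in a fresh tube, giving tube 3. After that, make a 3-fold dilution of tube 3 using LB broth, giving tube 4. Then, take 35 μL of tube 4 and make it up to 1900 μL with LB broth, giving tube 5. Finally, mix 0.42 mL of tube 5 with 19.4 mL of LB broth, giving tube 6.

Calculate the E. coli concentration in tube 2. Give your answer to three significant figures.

1.14 × 10^5 CFU/mL

Step 1: 5 mL + 120 mL = 125 mL total → factor 125/5 = 25
Step 2: 0.12 mL brought to 12.6 mL → factor 12.6/0.12 = 105
Dilution factor through tube 2 = 25 × 105 = 2625
[tube 2] = 3.00 × 10^8 CFU/mL / 2625 = 1.14 × 10^5 CFU/mL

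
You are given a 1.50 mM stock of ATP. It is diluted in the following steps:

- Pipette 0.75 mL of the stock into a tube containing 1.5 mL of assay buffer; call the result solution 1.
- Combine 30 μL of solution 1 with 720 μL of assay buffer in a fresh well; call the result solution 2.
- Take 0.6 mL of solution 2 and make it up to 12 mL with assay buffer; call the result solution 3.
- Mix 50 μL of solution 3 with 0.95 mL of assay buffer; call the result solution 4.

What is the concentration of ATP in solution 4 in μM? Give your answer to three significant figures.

Step 1: 0.75 mL + 1.5 mL = 2.25 mL total → factor 2.25/0.75 = 3
Step 2: 30 μL + 720 μL = 750 μL total → factor 750/30 = 25
Step 3: 0.6 mL brought to 12 mL → factor 12/0.6 = 20
Step 4: 50 μL + 0.95 mL = 1000 μL total → factor 1000/50 = 20
Overall dilution factor = 3 × 25 × 20 × 20 = 30000
Final = 1.50 mM / 30000 = 5.000 × 10^-5 mM = 0.0500 μM

0.0500 μM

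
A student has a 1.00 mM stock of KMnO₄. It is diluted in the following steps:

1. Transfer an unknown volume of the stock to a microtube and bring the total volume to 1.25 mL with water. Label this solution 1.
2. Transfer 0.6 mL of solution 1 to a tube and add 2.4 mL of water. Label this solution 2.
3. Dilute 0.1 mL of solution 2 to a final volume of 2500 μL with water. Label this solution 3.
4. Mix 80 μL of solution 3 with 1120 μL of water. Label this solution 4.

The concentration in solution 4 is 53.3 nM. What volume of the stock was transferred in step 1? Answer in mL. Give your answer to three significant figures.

Step 1: v brought to 1.25 mL → factor = 1.25 mL/v
Step 2: 0.6 mL + 2.4 mL = 3 mL total → factor 3/0.6 = 5
Step 3: 0.1 mL brought to 2500 μL → factor 2.5/0.1 = 25
Step 4: 80 μL + 1120 μL = 1200 μL total → factor 1200/80 = 15
Product of known-step factors = 1875
Overall factor = 1.00 mM / (53.3 nM) = 18762
Step-1 factor = 18762 / 1875 = 10.006
v = 1.25 mL / 10.006 = 0.125 mL

0.125 mL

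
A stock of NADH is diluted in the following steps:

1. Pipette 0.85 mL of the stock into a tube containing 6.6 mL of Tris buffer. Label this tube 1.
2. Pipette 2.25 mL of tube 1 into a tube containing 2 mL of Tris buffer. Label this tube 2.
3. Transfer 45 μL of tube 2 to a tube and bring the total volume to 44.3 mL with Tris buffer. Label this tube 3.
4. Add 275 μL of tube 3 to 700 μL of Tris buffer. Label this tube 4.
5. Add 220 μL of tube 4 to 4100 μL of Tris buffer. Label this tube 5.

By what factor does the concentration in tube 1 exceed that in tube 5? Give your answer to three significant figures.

1.29 × 10^5

Step 1: 0.85 mL + 6.6 mL = 7.45 mL total → factor 7.45/0.85 = 8.7647
Step 2: 2.25 mL + 2 mL = 4.25 mL total → factor 4.25/2.25 = 1.8889
Step 3: 45 μL brought to 44.3 mL → factor 44300/45 = 984.44
Step 4: 275 μL + 700 μL = 975 μL total → factor 975/275 = 3.5455
Step 5: 220 μL + 4100 μL = 4320 μL total → factor 4320/220 = 19.636
Dilution factor to tube 1 = 8.7647; to tube 5 = 1.1347 × 10^6
[tube 1]/[tube 5] = (factor to tube 5)/(factor to tube 1) = 1.1347 × 10^6/8.7647 = 1.29 × 10^5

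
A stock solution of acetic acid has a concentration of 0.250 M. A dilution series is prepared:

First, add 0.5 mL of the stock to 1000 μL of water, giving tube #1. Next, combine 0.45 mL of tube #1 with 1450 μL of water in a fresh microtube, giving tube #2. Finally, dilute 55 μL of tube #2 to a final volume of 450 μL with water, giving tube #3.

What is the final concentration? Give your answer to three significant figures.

Step 1: 0.5 mL + 1000 μL = 1.5 mL total → factor 1.5/0.5 = 3
Step 2: 0.45 mL + 1450 μL = 1.9 mL total → factor 1.9/0.45 = 4.2222
Step 3: 55 μL brought to 450 μL → factor 450/55 = 8.1818
Overall dilution factor = 3 × 4.2222 × 8.1818 = 103.64
Final = 0.250 M / 103.64 = 0.00241 M

0.00241 M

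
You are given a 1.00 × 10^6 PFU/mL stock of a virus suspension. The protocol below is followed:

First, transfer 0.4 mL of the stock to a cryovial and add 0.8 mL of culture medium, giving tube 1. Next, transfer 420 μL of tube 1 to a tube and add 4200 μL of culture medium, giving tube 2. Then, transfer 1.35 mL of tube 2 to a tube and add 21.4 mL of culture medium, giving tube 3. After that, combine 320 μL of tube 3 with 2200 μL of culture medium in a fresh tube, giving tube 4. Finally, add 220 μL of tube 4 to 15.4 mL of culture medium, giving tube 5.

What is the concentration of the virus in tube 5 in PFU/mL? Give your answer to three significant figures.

Step 1: 0.4 mL + 0.8 mL = 1.2 mL total → factor 1.2/0.4 = 3
Step 2: 420 μL + 4200 μL = 4620 μL total → factor 4620/420 = 11
Step 3: 1.35 mL + 21.4 mL = 22.75 mL total → factor 22.75/1.35 = 16.852
Step 4: 320 μL + 2200 μL = 2520 μL total → factor 2520/320 = 7.875
Step 5: 220 μL + 15.4 mL = 15620 μL total → factor 15620/220 = 71
Overall dilution factor = 3 × 11 × 16.852 × 7.875 × 71 = 3.1094 × 10^5
Final = 1.00 × 10^6 PFU/mL / 3.1094 × 10^5 = 3.22 PFU/mL

3.22 PFU/mL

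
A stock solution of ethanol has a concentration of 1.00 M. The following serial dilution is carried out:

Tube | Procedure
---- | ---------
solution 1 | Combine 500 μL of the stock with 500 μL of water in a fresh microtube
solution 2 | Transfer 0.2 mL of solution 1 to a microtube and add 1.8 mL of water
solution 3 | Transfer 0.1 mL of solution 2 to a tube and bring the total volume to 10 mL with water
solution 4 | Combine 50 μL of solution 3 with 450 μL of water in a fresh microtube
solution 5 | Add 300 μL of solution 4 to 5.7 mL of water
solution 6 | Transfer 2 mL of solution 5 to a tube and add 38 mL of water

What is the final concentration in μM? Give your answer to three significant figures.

Step 1: 500 μL + 500 μL = 1000 μL total → factor 1000/500 = 2
Step 2: 0.2 mL + 1.8 mL = 2 mL total → factor 2/0.2 = 10
Step 3: 0.1 mL brought to 10 mL → factor 10/0.1 = 100
Step 4: 50 μL + 450 μL = 500 μL total → factor 500/50 = 10
Step 5: 300 μL + 5.7 mL = 6000 μL total → factor 6000/300 = 20
Step 6: 2 mL + 38 mL = 40 mL total → factor 40/2 = 20
Overall dilution factor = 2 × 10 × 100 × 10 × 20 × 20 = 8 × 10^6
Final = 1.00 M / 8 × 10^6 = 1.250 × 10^-7 M = 0.125 μM

0.125 μM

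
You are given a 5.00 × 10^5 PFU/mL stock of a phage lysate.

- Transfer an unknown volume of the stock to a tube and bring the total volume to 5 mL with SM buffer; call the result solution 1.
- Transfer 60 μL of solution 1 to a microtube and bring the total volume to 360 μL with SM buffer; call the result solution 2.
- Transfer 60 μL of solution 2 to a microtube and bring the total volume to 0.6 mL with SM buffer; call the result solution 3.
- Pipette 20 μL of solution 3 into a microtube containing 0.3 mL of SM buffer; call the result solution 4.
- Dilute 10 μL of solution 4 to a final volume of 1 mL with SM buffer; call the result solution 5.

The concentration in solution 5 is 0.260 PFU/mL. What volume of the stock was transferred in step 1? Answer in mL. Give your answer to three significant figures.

0.250 mL

Step 1: v brought to 5 mL → factor = 5 mL/v
Step 2: 60 μL brought to 360 μL → factor 360/60 = 6
Step 3: 60 μL brought to 0.6 mL → factor 600/60 = 10
Step 4: 20 μL + 0.3 mL = 320 μL total → factor 320/20 = 16
Step 5: 10 μL brought to 1 mL → factor 1000/10 = 100
Product of known-step factors = 96000
Overall factor = 5.00 × 10^5 PFU/mL / (0.260 PFU/mL) = 1.9231 × 10^6
Step-1 factor = 1.9231 × 10^6 / 96000 = 20.032
v = 5 mL / 20.032 = 0.250 mL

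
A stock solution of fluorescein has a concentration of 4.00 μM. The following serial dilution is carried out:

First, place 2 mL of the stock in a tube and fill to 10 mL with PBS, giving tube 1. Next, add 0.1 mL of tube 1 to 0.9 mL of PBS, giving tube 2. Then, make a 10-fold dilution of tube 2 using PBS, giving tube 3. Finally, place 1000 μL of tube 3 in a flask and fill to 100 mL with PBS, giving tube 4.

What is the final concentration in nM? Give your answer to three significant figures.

0.0800 nM

Step 1: 2 mL brought to 10 mL → factor 10/2 = 5
Step 2: 0.1 mL + 0.9 mL = 1 mL total → factor 1/0.1 = 10
Step 3: 10-fold → factor 10
Step 4: 1000 μL brought to 100 mL → factor 1 × 10^5/1000 = 100
Overall dilution factor = 5 × 10 × 10 × 100 = 50000
Final = 4.00 μM / 50000 = 8.000 × 10^-5 μM = 0.0800 nM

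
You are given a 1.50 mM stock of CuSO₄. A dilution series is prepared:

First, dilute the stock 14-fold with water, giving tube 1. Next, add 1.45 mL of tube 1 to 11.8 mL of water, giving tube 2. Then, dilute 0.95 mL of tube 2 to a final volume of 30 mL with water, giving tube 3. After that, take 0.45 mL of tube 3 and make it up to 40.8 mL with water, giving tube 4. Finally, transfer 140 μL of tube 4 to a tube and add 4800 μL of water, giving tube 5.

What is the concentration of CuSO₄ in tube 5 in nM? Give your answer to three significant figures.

Step 1: 14-fold → factor 14
Step 2: 1.45 mL + 11.8 mL = 13.25 mL total → factor 13.25/1.45 = 9.1379
Step 3: 0.95 mL brought to 30 mL → factor 30/0.95 = 31.579
Step 4: 0.45 mL brought to 40.8 mL → factor 40.8/0.45 = 90.667
Step 5: 140 μL + 4800 μL = 4940 μL total → factor 4940/140 = 35.286
Overall dilution factor = 14 × 9.1379 × 31.579 × 90.667 × 35.286 = 1.2925 × 10^7
Final = 1.50 mM / 1.2925 × 10^7 = 1.161 × 10^-7 mM = 0.116 nM

0.116 nM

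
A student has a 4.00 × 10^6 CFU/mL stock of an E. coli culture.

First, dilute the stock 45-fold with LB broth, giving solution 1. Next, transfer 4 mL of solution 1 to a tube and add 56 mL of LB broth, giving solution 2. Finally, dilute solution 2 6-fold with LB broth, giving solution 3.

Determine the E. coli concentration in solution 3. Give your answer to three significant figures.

Step 1: 45-fold → factor 45
Step 2: 4 mL + 56 mL = 60 mL total → factor 60/4 = 15
Step 3: 6-fold → factor 6
Overall dilution factor = 45 × 15 × 6 = 4050
Final = 4.00 × 10^6 CFU/mL / 4050 = 988 CFU/mL

988 CFU/mL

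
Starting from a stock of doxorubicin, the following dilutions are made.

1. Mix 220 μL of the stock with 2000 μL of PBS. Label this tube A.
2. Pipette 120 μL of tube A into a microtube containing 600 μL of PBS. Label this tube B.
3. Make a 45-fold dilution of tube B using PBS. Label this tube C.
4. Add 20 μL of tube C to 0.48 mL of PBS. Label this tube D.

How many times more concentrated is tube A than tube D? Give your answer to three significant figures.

6.75 × 10^3

Step 1: 220 μL + 2000 μL = 2220 μL total → factor 2220/220 = 10.091
Step 2: 120 μL + 600 μL = 720 μL total → factor 720/120 = 6
Step 3: 45-fold → factor 45
Step 4: 20 μL + 0.48 mL = 500 μL total → factor 500/20 = 25
Dilution factor to tube A = 10.091; to tube D = 68114
[tube A]/[tube D] = (factor to tube D)/(factor to tube A) = 68114/10.091 = 6.75 × 10^3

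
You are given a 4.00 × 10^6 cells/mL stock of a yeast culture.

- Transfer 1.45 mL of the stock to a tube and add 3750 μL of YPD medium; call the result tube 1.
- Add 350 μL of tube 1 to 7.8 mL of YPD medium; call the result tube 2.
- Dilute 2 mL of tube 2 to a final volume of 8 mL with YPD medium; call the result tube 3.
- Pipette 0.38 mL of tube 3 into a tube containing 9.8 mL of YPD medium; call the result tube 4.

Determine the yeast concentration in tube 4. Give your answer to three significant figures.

Step 1: 1.45 mL + 3750 μL = 5.2 mL total → factor 5.2/1.45 = 3.5862
Step 2: 350 μL + 7.8 mL = 8150 μL total → factor 8150/350 = 23.286
Step 3: 2 mL brought to 8 mL → factor 8/2 = 4
Step 4: 0.38 mL + 9.8 mL = 10.18 mL total → factor 10.18/0.38 = 26.789
Overall dilution factor = 3.5862 × 23.286 × 4 × 26.789 = 8948.5
Final = 4.00 × 10^6 cells/mL / 8948.5 = 447 cells/mL

447 cells/mL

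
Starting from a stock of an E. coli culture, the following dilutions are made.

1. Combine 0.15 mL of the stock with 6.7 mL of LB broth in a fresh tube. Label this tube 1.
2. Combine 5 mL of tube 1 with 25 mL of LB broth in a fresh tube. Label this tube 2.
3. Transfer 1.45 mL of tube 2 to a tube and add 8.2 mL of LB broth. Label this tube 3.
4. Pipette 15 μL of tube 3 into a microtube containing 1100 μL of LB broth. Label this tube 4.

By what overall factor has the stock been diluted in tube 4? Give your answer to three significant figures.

1.36 × 10^5

Step 1: 0.15 mL + 6.7 mL = 6.85 mL total → factor 6.85/0.15 = 45.667
Step 2: 5 mL + 25 mL = 30 mL total → factor 30/5 = 6
Step 3: 1.45 mL + 8.2 mL = 9.65 mL total → factor 9.65/1.45 = 6.6552
Step 4: 15 μL + 1100 μL = 1115 μL total → factor 1115/15 = 74.333
Overall dilution factor = 45.667 × 6 × 6.6552 × 74.333 = 1.3555 × 10^5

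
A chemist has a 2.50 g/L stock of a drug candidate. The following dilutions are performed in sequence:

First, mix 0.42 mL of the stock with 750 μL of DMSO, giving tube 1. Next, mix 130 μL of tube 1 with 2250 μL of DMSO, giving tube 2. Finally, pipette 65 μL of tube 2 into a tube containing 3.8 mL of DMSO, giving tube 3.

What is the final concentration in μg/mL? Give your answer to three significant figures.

Step 1: 0.42 mL + 750 μL = 1.17 mL total → factor 1.17/0.42 = 2.7857
Step 2: 130 μL + 2250 μL = 2380 μL total → factor 2380/130 = 18.308
Step 3: 65 μL + 3.8 mL = 3865 μL total → factor 3865/65 = 59.462
Overall dilution factor = 2.7857 × 18.308 × 59.462 = 3032.5
Final = 2.50 g/L / 3032.5 = 0.0008244 g/L = 0.824 μg/mL

0.824 μg/mL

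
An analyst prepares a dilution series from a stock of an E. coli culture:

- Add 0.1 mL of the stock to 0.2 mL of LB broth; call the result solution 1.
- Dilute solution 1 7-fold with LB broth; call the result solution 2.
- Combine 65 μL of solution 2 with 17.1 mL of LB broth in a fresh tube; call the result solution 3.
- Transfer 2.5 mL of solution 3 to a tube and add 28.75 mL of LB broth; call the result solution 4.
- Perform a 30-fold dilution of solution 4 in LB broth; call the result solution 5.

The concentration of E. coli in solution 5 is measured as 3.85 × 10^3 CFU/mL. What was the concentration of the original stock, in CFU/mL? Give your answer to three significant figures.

Step 1: 0.1 mL + 0.2 mL = 0.3 mL total → factor 0.3/0.1 = 3
Step 2: 7-fold → factor 7
Step 3: 65 μL + 17.1 mL = 17165 μL total → factor 17165/65 = 264.08
Step 4: 2.5 mL + 28.75 mL = 31.25 mL total → factor 31.25/2.5 = 12.5
Step 5: 30-fold → factor 30
Overall dilution factor = 3 × 7 × 264.08 × 12.5 × 30 = 2.0796 × 10^6
Stock = 3.85 × 10^3 CFU/mL × 2.0796 × 10^6 = 8.01 × 10^9 CFU/mL

8.01 × 10^9 CFU/mL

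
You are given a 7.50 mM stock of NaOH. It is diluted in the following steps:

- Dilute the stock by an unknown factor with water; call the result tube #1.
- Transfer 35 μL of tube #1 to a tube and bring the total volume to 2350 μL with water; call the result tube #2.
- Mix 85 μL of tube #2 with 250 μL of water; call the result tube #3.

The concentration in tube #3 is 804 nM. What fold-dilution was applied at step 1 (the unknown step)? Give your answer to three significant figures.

35.3-fold

Step 1: unknown factor x
Step 2: 35 μL brought to 2350 μL → factor 2350/35 = 67.143
Step 3: 85 μL + 250 μL = 335 μL total → factor 335/85 = 3.9412
Product of known-step factors = 264.62
Overall factor = 7.50 mM / (804 nM) = 9328.4
x = 9328.4 / 264.62 = 35.3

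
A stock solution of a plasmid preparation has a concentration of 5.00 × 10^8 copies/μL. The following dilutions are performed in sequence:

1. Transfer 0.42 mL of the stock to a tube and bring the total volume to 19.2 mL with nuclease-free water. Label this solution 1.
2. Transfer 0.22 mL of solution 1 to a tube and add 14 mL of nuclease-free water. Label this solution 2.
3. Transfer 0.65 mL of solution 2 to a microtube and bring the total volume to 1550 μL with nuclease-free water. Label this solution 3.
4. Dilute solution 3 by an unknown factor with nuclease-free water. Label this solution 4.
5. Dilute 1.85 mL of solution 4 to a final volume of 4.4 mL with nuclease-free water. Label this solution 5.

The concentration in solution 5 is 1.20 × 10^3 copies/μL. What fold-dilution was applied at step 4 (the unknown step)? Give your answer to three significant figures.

24.9-fold

Step 1: 0.42 mL brought to 19.2 mL → factor 19.2/0.42 = 45.714
Step 2: 0.22 mL + 14 mL = 14.22 mL total → factor 14.22/0.22 = 64.636
Step 3: 0.65 mL brought to 1550 μL → factor 1.55/0.65 = 2.3846
Step 4: unknown factor x
Step 5: 1.85 mL brought to 4.4 mL → factor 4.4/1.85 = 2.3784
Product of known-step factors = 16758
Overall factor = 5.00 × 10^8 copies/μL / (1.20 × 10^3 copies/μL) = 4.1667 × 10^5
x = 4.1667 × 10^5 / 16758 = 24.9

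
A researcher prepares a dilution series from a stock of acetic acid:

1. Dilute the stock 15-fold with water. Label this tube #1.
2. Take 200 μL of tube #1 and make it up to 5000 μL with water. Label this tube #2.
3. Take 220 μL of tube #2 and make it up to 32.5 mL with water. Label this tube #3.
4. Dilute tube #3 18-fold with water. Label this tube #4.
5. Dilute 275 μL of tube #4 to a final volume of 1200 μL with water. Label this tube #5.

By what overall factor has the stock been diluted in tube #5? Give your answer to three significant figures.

Step 1: 15-fold → factor 15
Step 2: 200 μL brought to 5000 μL → factor 5000/200 = 25
Step 3: 220 μL brought to 32.5 mL → factor 32500/220 = 147.73
Step 4: 18-fold → factor 18
Step 5: 275 μL brought to 1200 μL → factor 1200/275 = 4.3636
Overall dilution factor = 15 × 25 × 147.73 × 18 × 4.3636 = 4.3512 × 10^6

4.35 × 10^6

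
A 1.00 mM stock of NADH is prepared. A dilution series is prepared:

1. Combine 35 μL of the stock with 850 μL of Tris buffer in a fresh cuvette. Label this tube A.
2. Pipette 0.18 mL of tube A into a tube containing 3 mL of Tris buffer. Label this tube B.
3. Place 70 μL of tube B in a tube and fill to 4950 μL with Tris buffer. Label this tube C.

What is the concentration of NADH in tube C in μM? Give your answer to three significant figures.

0.0317 μM

Step 1: 35 μL + 850 μL = 885 μL total → factor 885/35 = 25.286
Step 2: 0.18 mL + 3 mL = 3.18 mL total → factor 3.18/0.18 = 17.667
Step 3: 70 μL brought to 4950 μL → factor 4950/70 = 70.714
Overall dilution factor = 25.286 × 17.667 × 70.714 = 31589
Final = 1.00 mM / 31589 = 3.166 × 10^-5 mM = 0.0317 μM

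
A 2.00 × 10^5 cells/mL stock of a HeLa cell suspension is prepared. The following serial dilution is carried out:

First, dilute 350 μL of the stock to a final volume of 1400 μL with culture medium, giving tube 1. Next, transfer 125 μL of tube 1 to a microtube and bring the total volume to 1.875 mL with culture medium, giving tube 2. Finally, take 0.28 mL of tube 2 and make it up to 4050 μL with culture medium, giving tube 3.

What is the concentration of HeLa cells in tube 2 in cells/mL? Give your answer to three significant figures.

3.33 × 10^3 cells/mL

Step 1: 350 μL brought to 1400 μL → factor 1400/350 = 4
Step 2: 125 μL brought to 1.875 mL → factor 1875/125 = 15
Dilution factor through tube 2 = 4 × 15 = 60
[tube 2] = 2.00 × 10^5 cells/mL / 60 = 3.33 × 10^3 cells/mL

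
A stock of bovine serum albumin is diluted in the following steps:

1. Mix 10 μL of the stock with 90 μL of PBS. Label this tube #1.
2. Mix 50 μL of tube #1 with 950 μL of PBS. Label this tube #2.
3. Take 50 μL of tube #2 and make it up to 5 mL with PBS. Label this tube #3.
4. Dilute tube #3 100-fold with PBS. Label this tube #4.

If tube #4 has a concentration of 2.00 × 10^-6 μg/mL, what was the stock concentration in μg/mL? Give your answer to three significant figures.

4.00 μg/mL

Step 1: 10 μL + 90 μL = 100 μL total → factor 100/10 = 10
Step 2: 50 μL + 950 μL = 1000 μL total → factor 1000/50 = 20
Step 3: 50 μL brought to 5 mL → factor 5000/50 = 100
Step 4: 100-fold → factor 100
Overall dilution factor = 10 × 20 × 100 × 100 = 2 × 10^6
Stock = 2.00 × 10^-6 μg/mL × 2 × 10^6 = 4.00 μg/mL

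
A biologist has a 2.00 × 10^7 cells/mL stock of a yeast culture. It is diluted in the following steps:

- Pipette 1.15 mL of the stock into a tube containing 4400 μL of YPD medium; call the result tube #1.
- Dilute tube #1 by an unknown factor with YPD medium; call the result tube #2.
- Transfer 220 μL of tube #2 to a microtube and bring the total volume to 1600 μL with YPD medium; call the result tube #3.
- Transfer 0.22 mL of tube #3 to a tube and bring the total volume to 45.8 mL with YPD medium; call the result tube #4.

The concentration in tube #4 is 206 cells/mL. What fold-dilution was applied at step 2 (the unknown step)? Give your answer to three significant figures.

Step 1: 1.15 mL + 4400 μL = 5.55 mL total → factor 5.55/1.15 = 4.8261
Step 2: unknown factor x
Step 3: 220 μL brought to 1600 μL → factor 1600/220 = 7.2727
Step 4: 0.22 mL brought to 45.8 mL → factor 45.8/0.22 = 208.18
Product of known-step factors = 7306.9
Overall factor = 2.00 × 10^7 cells/mL / (206 cells/mL) = 97087
x = 97087 / 7306.9 = 13.3

13.3-fold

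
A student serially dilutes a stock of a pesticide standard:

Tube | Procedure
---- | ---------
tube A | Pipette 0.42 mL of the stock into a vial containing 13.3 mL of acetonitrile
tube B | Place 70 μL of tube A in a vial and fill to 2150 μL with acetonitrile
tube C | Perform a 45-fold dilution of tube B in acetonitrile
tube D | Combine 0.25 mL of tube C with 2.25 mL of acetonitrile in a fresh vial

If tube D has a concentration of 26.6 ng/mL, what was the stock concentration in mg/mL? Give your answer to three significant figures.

12.0 mg/mL

Step 1: 0.42 mL + 13.3 mL = 13.72 mL total → factor 13.72/0.42 = 32.667
Step 2: 70 μL brought to 2150 μL → factor 2150/70 = 30.714
Step 3: 45-fold → factor 45
Step 4: 0.25 mL + 2.25 mL = 2.5 mL total → factor 2.5/0.25 = 10
Overall dilution factor = 32.667 × 30.714 × 45 × 10 = 4.515 × 10^5
Stock = 26.6 ng/mL × 4.515 × 10^5 = 1.201 × 10^7 ng/mL = 12.0 mg/mL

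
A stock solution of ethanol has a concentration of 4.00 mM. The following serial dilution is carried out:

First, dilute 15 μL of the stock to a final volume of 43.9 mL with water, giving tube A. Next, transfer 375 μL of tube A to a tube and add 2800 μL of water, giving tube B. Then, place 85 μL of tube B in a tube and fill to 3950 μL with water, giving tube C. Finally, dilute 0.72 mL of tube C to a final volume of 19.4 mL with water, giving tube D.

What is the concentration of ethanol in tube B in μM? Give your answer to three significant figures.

0.161 μM

Step 1: 15 μL brought to 43.9 mL → factor 43900/15 = 2926.7
Step 2: 375 μL + 2800 μL = 3175 μL total → factor 3175/375 = 8.4667
Dilution factor through tube B = 2926.7 × 8.4667 = 24779
[tube B] = 4.00 mM / 24779 = 0.0001614 mM = 0.161 μM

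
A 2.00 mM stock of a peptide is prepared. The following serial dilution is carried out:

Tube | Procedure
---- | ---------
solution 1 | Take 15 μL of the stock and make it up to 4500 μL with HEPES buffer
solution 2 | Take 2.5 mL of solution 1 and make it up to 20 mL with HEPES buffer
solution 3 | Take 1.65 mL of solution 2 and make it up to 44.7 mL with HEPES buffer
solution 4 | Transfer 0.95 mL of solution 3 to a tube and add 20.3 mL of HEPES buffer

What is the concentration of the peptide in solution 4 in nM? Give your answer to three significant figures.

1.38 nM

Step 1: 15 μL brought to 4500 μL → factor 4500/15 = 300
Step 2: 2.5 mL brought to 20 mL → factor 20/2.5 = 8
Step 3: 1.65 mL brought to 44.7 mL → factor 44.7/1.65 = 27.091
Step 4: 0.95 mL + 20.3 mL = 21.25 mL total → factor 21.25/0.95 = 22.368
Overall dilution factor = 300 × 8 × 27.091 × 22.368 = 1.4544 × 10^6
Final = 2.00 mM / 1.4544 × 10^6 = 1.375 × 10^-6 mM = 1.38 nM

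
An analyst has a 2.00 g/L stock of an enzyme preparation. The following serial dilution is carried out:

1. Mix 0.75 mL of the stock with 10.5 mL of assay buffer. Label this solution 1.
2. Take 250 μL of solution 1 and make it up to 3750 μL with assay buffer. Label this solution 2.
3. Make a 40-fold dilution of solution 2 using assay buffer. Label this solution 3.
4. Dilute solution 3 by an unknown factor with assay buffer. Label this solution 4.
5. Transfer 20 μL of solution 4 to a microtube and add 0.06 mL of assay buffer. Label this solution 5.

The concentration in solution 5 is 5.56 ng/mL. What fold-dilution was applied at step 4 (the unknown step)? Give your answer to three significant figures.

9.99-fold

Step 1: 0.75 mL + 10.5 mL = 11.25 mL total → factor 11.25/0.75 = 15
Step 2: 250 μL brought to 3750 μL → factor 3750/250 = 15
Step 3: 40-fold → factor 40
Step 4: unknown factor x
Step 5: 20 μL + 0.06 mL = 80 μL total → factor 80/20 = 4
Product of known-step factors = 36000
Overall factor = 2.00 g/L / (5.56 ng/mL) = 3.5971 × 10^5
x = 3.5971 × 10^5 / 36000 = 9.99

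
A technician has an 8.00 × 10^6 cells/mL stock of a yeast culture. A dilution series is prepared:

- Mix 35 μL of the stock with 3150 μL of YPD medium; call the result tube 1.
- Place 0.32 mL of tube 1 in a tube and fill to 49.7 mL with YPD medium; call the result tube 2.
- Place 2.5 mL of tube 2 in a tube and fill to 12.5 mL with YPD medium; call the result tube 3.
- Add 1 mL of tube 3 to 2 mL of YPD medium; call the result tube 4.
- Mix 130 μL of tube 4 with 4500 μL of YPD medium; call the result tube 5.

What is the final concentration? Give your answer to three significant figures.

Step 1: 35 μL + 3150 μL = 3185 μL total → factor 3185/35 = 91
Step 2: 0.32 mL brought to 49.7 mL → factor 49.7/0.32 = 155.31
Step 3: 2.5 mL brought to 12.5 mL → factor 12.5/2.5 = 5
Step 4: 1 mL + 2 mL = 3 mL total → factor 3/1 = 3
Step 5: 130 μL + 4500 μL = 4630 μL total → factor 4630/130 = 35.615
Overall dilution factor = 91 × 155.31 × 5 × 3 × 35.615 = 7.5505 × 10^6
Final = 8.00 × 10^6 cells/mL / 7.5505 × 10^6 = 1.06 cells/mL

1.06 cells/mL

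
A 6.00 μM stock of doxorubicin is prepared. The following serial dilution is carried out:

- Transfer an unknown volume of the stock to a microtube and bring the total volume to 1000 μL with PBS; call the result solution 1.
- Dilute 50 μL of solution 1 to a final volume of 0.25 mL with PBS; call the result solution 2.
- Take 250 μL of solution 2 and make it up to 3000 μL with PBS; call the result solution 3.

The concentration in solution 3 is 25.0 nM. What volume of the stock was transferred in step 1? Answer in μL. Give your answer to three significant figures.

250 μL

Step 1: v brought to 1000 μL → factor = 1000 μL/v
Step 2: 50 μL brought to 0.25 mL → factor 250/50 = 5
Step 3: 250 μL brought to 3000 μL → factor 3000/250 = 12
Product of known-step factors = 60
Overall factor = 6.00 μM / (25.0 nM) = 240
Step-1 factor = 240 / 60 = 4
v = 1000 μL / 4 = 250 μL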